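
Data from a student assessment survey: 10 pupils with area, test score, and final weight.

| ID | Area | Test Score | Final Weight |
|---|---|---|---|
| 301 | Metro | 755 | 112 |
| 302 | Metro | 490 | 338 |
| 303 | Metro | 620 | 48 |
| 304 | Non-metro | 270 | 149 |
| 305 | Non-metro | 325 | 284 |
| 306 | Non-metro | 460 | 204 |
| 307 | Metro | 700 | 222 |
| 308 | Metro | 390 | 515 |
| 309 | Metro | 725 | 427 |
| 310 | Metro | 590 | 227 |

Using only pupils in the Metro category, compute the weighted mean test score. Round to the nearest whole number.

572

Metro rows: 301, 302, 303, 307, 308, 309, 310
Weighted sum = 755×112 + 490×338 + 620×48 + 700×222 + 390×515 + 725×427 + 590×227
  = 84560 + 165620 + 29760 + 155400 + 200850 + 309575 + 133930 = 1079695
Sum of weights = 112 + 338 + 48 + 222 + 515 + 427 + 227 = 1889
Weighted mean = 1079695 / 1889 = 571.56961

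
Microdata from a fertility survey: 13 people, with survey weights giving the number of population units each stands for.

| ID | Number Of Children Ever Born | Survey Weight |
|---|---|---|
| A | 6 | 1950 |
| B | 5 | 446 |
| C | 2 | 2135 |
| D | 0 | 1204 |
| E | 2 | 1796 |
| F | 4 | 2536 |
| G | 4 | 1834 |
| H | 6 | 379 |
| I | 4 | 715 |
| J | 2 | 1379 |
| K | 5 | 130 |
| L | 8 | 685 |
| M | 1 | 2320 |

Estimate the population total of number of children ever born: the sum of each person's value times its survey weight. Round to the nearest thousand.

Weighted total = 55614

56000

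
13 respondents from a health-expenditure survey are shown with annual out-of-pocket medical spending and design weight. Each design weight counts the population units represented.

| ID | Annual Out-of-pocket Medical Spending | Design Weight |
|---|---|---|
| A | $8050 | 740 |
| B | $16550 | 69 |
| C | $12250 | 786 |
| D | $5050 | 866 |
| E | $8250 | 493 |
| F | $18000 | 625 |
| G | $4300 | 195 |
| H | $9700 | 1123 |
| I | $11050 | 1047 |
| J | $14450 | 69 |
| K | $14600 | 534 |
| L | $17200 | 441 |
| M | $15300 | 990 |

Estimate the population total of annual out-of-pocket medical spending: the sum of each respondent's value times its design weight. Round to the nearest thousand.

Weighted total = 91244600

91245000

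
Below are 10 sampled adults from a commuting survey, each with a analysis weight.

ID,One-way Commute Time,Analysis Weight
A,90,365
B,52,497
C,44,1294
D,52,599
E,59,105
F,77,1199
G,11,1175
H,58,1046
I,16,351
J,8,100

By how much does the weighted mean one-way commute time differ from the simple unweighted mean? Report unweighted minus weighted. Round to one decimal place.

-1.6

Unweighted sum = 90 + 52 + 44 + 52 + 59 + 77 + 11 + 58 + 16 + 8 = 467
Unweighted mean = 467 / 10 = 46.7
Weighted sum = 325305
Sum of weights = 365 + 497 + 1294 + 599 + 105 + 1199 + 1175 + 1046 + 351 + 100 = 6731
Weighted mean = 325305 / 6731 = 48.329372
Difference (unweighted minus weighted) = -1.6293716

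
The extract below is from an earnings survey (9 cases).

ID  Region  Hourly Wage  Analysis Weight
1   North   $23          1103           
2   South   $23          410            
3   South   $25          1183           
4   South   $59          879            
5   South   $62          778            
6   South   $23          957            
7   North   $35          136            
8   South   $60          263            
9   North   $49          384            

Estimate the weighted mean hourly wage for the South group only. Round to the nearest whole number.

South rows: 2, 3, 4, 5, 6, 8
Weighted sum = 23×410 + 25×1183 + 59×879 + 62×778 + 23×957 + 60×263
  = 9430 + 29575 + 51861 + 48236 + 22011 + 15780 = 176893
Sum of weights = 4470
Weighted mean = 176893 / 4470 = 39.573378

40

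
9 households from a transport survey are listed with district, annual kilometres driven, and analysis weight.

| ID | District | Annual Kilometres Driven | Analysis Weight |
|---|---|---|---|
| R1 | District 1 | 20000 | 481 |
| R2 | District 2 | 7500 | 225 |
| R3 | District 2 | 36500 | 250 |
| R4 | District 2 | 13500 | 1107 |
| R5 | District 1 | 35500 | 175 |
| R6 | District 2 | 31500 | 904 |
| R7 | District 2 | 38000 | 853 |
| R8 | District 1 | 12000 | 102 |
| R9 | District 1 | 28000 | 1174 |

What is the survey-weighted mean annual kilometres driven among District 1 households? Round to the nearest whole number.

District 1 rows: R1, R5, R8, R9
Weighted sum = 20000×481 + 35500×175 + 12000×102 + 28000×1174
  = 9620000 + 6212500 + 1224000 + 32872000 = 49928500
Sum of weights = 481 + 175 + 102 + 1174 = 1932
Weighted mean = 49928500 / 1932 = 25842.909

25843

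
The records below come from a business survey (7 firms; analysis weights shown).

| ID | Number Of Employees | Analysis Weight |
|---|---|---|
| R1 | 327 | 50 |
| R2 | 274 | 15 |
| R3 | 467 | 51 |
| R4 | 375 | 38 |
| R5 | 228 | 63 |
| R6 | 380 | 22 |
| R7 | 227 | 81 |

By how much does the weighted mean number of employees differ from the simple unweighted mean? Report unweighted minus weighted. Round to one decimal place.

14.1

Unweighted sum = 2278
Unweighted mean = 2278 / 7 = 325.42857
Weighted sum = 327×50 + 274×15 + 467×51 + 375×38 + 228×63 + 380×22 + 227×81
  = 16350 + 4110 + 23817 + 14250 + 14364 + 8360 + 18387 = 99638
Sum of weights = 50 + 15 + 51 + 38 + 63 + 22 + 81 = 320
Weighted mean = 99638 / 320 = 311.36875
Difference (unweighted minus weighted) = 14.059821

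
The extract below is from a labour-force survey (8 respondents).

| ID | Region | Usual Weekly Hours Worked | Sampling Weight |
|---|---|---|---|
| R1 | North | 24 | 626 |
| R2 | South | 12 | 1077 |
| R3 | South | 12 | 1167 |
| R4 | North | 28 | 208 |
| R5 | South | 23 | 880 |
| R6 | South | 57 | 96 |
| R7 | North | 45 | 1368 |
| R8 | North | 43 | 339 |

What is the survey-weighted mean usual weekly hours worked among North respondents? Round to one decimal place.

38.2

North rows: R1, R4, R7, R8
Weighted sum = 24×626 + 28×208 + 45×1368 + 43×339
  = 15024 + 5824 + 61560 + 14577 = 96985
Sum of weights = 626 + 208 + 1368 + 339 = 2541
Weighted mean = 96985 / 2541 = 38.168044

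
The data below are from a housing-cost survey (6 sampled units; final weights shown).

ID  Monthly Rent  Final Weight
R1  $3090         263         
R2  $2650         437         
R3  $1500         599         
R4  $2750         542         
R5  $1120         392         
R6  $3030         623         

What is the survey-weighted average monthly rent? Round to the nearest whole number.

Weighted sum = 6686450
Sum of weights = 263 + 437 + 599 + 542 + 392 + 623 = 2856
Weighted mean = 6686450 / 2856 = 2341.194

2341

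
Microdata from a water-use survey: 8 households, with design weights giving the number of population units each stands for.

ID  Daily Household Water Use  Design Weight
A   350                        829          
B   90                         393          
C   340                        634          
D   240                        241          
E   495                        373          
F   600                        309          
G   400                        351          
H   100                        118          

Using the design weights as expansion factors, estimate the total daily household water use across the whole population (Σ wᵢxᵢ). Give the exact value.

Weighted total = 350×829 + 90×393 + 340×634 + 240×241 + 495×373 + 600×309 + 400×351 + 100×118
  = 290150 + 35370 + 215560 + 57840 + 184635 + 185400 + 140400 + 11800 = 1121155

1121155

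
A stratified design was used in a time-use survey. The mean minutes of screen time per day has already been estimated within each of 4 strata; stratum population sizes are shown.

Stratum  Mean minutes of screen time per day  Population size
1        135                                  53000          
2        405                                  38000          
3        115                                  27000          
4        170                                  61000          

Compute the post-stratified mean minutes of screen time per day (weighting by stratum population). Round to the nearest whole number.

201

Σ Nₕ·x̄ₕ = 135×53000 + 405×38000 + 115×27000 + 170×61000
  = 7155000 + 15390000 + 3105000 + 10370000 = 36020000
Σ Nₕ = 179000
Overall mean = 36020000 / 179000 = 201.22905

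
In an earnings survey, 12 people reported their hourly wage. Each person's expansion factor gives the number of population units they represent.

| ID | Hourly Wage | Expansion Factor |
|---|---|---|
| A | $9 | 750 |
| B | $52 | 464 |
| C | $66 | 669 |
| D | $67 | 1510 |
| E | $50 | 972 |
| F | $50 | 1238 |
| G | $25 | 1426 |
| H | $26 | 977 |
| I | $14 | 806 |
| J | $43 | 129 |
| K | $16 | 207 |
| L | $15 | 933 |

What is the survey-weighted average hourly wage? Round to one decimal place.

Weighted sum = 9×750 + 52×464 + 66×669 + 67×1510 + 50×972 + 50×1238 + 25×1426 + 26×977 + 14×806 + 43×129 + 16×207 + 15×933
  = 6750 + 24128 + 44154 + 101170 + 48600 + 61900 + 35650 + 25402 + 11284 + 5547 + 3312 + 13995 = 381892
Sum of weights = 750 + 464 + 669 + 1510 + 972 + 1238 + 1426 + 977 + 806 + 129 + 207 + 933 = 10081
Weighted mean = 381892 / 10081 = 37.882353

37.9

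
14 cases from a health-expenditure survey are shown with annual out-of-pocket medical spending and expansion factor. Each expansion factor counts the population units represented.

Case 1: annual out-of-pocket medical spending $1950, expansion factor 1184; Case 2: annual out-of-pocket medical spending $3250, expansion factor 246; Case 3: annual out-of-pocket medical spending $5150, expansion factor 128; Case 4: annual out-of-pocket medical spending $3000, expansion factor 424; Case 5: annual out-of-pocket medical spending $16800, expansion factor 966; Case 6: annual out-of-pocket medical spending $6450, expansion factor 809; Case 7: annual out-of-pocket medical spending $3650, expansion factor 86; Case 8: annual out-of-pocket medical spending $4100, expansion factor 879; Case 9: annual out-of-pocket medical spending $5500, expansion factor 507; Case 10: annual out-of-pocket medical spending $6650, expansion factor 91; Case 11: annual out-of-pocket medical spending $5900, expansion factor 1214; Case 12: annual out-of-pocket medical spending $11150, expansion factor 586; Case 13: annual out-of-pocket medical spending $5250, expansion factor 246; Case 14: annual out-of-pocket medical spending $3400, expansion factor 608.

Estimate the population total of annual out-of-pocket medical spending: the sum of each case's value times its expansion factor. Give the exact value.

Weighted total = 50853000

50853000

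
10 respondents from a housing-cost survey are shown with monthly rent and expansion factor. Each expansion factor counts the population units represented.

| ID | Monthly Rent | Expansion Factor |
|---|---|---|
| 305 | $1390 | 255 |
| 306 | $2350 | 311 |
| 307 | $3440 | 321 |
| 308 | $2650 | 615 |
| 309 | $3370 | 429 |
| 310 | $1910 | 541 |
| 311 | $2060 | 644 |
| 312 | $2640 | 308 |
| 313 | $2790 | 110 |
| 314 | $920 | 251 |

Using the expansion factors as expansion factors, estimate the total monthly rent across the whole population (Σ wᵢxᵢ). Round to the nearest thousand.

Weighted total = 1390×255 + 2350×311 + 3440×321 + 2650×615 + 3370×429 + 1910×541 + 2060×644 + 2640×308 + 2790×110 + 920×251
  = 8975910

8976000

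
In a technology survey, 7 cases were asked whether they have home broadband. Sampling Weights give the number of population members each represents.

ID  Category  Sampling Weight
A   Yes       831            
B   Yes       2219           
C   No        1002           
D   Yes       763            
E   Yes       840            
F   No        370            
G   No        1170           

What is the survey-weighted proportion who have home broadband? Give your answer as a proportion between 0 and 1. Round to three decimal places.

0.647

Sum of weights for 'Yes' = 831 + 2219 + 763 + 840 = 4653
Total weight = 831 + 2219 + 1002 + 763 + 840 + 370 + 1170 = 7195
Weighted proportion = 4653 / 7195 = 0.6466991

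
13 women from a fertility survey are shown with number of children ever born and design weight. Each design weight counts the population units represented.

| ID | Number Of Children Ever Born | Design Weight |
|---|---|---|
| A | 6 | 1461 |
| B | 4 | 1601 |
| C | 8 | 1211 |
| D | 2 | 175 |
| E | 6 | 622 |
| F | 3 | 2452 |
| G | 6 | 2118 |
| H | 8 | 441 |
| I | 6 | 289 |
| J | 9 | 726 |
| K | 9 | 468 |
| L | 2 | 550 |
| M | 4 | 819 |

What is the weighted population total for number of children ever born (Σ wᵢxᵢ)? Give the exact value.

69388

Weighted total = 69388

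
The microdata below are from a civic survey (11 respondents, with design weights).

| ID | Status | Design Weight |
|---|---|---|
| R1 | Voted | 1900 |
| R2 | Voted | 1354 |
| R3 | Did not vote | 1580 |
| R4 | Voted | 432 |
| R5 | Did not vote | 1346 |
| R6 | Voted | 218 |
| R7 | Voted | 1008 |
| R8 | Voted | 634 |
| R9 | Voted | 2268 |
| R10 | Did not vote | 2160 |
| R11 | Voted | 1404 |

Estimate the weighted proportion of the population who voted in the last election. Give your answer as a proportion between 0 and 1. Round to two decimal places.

Sum of weights for 'Voted' = 1900 + 1354 + 432 + 218 + 1008 + 634 + 2268 + 1404 = 9218
Total weight = 1900 + 1354 + 1580 + 432 + 1346 + 218 + 1008 + 634 + 2268 + 2160 + 1404 = 14304
Weighted proportion = 9218 / 14304 = 0.64443512

0.64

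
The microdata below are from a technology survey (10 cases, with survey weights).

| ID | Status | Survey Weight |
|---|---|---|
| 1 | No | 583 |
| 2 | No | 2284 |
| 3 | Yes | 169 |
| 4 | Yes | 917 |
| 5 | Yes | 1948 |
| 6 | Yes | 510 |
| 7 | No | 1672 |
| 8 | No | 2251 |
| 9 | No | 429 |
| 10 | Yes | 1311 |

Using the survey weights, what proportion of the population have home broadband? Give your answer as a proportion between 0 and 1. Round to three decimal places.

Sum of weights for 'Yes' = 169 + 917 + 1948 + 510 + 1311 = 4855
Total weight = 583 + 2284 + 169 + 917 + 1948 + 510 + 1672 + 2251 + 429 + 1311 = 12074
Weighted proportion = 4855 / 12074 = 0.40210369

0.402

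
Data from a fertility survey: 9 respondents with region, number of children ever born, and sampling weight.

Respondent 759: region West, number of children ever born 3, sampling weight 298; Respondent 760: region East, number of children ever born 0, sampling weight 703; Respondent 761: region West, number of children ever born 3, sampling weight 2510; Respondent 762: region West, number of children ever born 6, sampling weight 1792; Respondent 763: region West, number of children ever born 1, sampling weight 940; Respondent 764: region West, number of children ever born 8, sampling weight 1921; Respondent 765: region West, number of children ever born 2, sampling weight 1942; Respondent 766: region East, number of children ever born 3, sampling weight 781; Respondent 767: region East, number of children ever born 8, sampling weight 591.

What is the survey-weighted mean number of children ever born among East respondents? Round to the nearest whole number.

3

East rows: 760, 766, 767
Weighted sum = 0×703 + 3×781 + 8×591
  = 0 + 2343 + 4728 = 7071
Sum of weights = 703 + 781 + 591 = 2075
Weighted mean = 7071 / 2075 = 3.4077108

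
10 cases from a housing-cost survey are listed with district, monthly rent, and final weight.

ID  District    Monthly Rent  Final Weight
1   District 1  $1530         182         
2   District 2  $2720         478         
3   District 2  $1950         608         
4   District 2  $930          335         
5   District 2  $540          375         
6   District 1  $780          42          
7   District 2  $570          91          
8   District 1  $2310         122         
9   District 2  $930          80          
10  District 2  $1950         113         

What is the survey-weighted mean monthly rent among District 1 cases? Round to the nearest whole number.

1714

District 1 rows: 1, 6, 8
Weighted sum = 1530×182 + 780×42 + 2310×122
  = 278460 + 32760 + 281820 = 593040
Sum of weights = 182 + 42 + 122 = 346
Weighted mean = 593040 / 346 = 1713.9884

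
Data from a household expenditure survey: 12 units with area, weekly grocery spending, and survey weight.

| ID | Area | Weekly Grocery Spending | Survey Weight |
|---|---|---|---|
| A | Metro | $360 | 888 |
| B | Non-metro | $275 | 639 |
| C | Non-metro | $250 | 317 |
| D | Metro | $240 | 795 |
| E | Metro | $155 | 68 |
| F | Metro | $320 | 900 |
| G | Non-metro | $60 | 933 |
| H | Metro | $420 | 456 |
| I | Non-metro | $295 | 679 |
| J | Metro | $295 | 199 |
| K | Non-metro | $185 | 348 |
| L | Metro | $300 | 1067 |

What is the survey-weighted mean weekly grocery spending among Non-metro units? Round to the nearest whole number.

Non-metro rows: B, C, G, I, K
Weighted sum = 275×639 + 250×317 + 60×933 + 295×679 + 185×348
  = 175725 + 79250 + 55980 + 200305 + 64380 = 575640
Sum of weights = 639 + 317 + 933 + 679 + 348 = 2916
Weighted mean = 575640 / 2916 = 197.40741

197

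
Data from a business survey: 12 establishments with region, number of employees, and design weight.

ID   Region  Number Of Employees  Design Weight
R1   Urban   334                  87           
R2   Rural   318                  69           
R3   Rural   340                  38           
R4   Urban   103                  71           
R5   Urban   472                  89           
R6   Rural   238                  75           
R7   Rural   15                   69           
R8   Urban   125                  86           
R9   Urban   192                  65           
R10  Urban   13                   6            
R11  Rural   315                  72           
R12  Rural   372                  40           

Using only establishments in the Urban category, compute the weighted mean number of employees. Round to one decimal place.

Urban rows: R1, R4, R5, R8, R9, R10
Weighted sum = 334×87 + 103×71 + 472×89 + 125×86 + 192×65 + 13×6
  = 29058 + 7313 + 42008 + 10750 + 12480 + 78 = 101687
Sum of weights = 404
Weighted mean = 101687 / 404 = 251.7005

251.7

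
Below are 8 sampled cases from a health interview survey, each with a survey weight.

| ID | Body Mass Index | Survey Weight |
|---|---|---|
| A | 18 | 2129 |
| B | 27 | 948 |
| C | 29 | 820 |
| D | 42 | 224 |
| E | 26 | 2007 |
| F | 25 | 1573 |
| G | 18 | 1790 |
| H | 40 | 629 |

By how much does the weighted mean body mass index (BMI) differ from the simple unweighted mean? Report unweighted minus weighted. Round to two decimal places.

Unweighted sum = 18 + 27 + 29 + 42 + 26 + 25 + 18 + 40 = 225
Unweighted mean = 225 / 8 = 28.125
Weighted sum = 245993
Sum of weights = 2129 + 948 + 820 + 224 + 2007 + 1573 + 1790 + 629 = 10120
Weighted mean = 245993 / 10120 = 24.307609
Difference (unweighted minus weighted) = 3.8173913

3.82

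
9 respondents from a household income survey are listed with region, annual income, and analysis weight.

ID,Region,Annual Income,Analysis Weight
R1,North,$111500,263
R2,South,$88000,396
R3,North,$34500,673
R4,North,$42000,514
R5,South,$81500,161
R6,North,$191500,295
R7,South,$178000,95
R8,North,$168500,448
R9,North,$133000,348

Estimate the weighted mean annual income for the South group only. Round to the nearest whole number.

99508

South rows: R2, R5, R7
Weighted sum = 88000×396 + 81500×161 + 178000×95
  = 64879500
Sum of weights = 396 + 161 + 95 = 652
Weighted mean = 64879500 / 652 = 99508.436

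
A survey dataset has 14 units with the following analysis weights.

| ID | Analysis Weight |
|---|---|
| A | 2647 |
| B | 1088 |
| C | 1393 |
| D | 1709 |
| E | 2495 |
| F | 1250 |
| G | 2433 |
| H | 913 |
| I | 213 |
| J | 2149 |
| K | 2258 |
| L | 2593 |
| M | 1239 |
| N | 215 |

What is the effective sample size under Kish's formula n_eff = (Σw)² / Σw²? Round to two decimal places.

Σ wᵢ = 22595
Σ wᵢ² = 45659195
n_eff = 22595² / 45659195 = 510534025 / 45659195 = 11.181407

11.18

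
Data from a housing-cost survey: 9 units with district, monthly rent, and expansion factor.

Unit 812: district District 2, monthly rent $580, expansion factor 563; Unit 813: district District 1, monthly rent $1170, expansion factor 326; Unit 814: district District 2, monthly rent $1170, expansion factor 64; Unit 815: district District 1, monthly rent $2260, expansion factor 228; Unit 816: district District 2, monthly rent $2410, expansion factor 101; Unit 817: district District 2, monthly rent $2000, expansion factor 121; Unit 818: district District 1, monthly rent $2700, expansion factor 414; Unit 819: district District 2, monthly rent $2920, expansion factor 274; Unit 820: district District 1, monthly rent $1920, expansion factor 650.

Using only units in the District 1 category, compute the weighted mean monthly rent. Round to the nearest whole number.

District 1 rows: 813, 815, 818, 820
Weighted sum = 1170×326 + 2260×228 + 2700×414 + 1920×650
  = 3262500
Sum of weights = 326 + 228 + 414 + 650 = 1618
Weighted mean = 3262500 / 1618 = 2016.3782

2016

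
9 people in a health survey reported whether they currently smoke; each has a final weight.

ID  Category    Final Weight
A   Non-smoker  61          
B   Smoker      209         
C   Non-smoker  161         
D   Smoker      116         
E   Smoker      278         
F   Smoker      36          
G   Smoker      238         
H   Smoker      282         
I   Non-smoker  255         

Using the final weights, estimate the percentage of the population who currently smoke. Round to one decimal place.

Sum of weights for 'Smoker' = 209 + 116 + 278 + 36 + 238 + 282 = 1159
Total weight = 1636
Weighted proportion = 1159 / 1636 = 0.70843521 → 70.843521%

70.8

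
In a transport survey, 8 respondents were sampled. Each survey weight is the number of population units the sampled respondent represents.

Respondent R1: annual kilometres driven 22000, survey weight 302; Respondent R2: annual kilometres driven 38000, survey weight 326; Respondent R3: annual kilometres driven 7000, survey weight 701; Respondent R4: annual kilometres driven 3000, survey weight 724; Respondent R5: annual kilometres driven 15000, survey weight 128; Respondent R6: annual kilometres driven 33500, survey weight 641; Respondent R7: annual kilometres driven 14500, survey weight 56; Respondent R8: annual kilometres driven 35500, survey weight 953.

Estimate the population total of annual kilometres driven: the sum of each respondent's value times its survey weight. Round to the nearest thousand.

Weighted total = 22000×302 + 38000×326 + 7000×701 + 3000×724 + 15000×128 + 33500×641 + 14500×56 + 35500×953
  = 6644000 + 12388000 + 4907000 + 2172000 + 1920000 + 21473500 + 812000 + 33831500 = 84148000

84148000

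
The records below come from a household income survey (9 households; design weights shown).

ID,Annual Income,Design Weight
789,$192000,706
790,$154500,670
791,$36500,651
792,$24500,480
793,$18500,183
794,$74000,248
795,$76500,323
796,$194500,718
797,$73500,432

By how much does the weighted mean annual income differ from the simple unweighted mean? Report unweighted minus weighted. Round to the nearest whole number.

Unweighted sum = 192000 + 154500 + 36500 + 24500 + 18500 + 74000 + 76500 + 194500 + 73500 = 844500
Unweighted mean = 844500 / 9 = 93833.333
Weighted sum = 192000×706 + 154500×670 + 36500×651 + 24500×480 + 18500×183 + 74000×248 + 76500×323 + 194500×718 + 73500×432
  = 135552000 + 103515000 + 23761500 + 11760000 + 3385500 + 18352000 + 24709500 + 139651000 + 31752000 = 492438500
Sum of weights = 706 + 670 + 651 + 480 + 183 + 248 + 323 + 718 + 432 = 4411
Weighted mean = 492438500 / 4411 = 111638.74
Difference (unweighted minus weighted) = -17805.411

-17805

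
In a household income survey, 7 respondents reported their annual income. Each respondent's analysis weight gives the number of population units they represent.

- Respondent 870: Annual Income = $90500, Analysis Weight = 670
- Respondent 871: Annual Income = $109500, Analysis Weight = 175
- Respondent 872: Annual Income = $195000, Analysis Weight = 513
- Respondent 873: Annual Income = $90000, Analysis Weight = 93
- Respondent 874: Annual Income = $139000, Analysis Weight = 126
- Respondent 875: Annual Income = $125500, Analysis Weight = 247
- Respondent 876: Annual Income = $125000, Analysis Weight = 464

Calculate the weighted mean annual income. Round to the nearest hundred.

Weighted sum = 90500×670 + 109500×175 + 195000×513 + 90000×93 + 139000×126 + 125500×247 + 125000×464
  = 60635000 + 19162500 + 100035000 + 8370000 + 17514000 + 30998500 + 58000000 = 294715000
Sum of weights = 2288
Weighted mean = 294715000 / 2288 = 128809

128800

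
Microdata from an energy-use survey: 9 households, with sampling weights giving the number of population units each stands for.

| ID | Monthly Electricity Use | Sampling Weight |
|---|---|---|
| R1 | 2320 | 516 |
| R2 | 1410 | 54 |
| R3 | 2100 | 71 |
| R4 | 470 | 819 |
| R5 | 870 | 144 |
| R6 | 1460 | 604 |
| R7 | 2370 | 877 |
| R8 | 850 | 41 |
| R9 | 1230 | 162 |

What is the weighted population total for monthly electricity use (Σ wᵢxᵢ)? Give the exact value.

Weighted total = 2320×516 + 1410×54 + 2100×71 + 470×819 + 870×144 + 1460×604 + 2370×877 + 850×41 + 1230×162
  = 5127010

5127010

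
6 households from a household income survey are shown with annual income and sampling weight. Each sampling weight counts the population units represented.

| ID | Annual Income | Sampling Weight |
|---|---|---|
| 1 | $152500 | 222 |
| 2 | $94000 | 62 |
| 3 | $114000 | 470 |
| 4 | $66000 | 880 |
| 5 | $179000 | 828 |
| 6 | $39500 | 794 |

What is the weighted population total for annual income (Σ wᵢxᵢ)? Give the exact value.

330918000

Weighted total = 152500×222 + 94000×62 + 114000×470 + 66000×880 + 179000×828 + 39500×794
  = 33855000 + 5828000 + 53580000 + 58080000 + 148212000 + 31363000 = 330918000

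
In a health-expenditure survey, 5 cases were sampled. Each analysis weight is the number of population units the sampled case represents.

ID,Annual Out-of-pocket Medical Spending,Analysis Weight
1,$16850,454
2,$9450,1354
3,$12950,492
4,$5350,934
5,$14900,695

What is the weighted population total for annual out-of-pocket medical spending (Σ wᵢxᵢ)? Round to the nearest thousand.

Weighted total = 16850×454 + 9450×1354 + 12950×492 + 5350×934 + 14900×695
  = 7649900 + 12795300 + 6371400 + 4996900 + 10355500 = 42169000

42169000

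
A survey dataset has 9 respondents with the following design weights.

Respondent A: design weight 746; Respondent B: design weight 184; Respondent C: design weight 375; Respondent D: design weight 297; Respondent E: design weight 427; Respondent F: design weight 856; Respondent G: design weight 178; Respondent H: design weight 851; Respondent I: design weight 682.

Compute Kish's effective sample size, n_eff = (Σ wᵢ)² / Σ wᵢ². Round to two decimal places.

7.15

Σ wᵢ = 746 + 184 + 375 + 297 + 427 + 856 + 178 + 851 + 682 = 4596
Σ wᵢ² = 556516 + 33856 + 140625 + 88209 + 182329 + 732736 + 31684 + 724201 + 465124 = 2955280
n_eff = 4596² / 2955280 = 21123216 / 2955280 = 7.1476192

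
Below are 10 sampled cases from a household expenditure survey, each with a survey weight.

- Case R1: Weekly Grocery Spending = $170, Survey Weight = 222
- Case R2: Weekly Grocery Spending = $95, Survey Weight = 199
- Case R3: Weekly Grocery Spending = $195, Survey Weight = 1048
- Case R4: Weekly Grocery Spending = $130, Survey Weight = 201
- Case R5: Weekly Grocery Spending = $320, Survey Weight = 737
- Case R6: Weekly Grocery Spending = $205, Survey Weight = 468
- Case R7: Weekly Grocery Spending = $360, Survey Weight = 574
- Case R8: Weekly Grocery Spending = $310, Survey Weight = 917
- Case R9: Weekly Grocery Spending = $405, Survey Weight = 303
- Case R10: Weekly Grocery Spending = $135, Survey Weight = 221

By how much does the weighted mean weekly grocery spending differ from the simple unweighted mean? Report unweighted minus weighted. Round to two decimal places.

Unweighted sum = 170 + 95 + 195 + 130 + 320 + 205 + 360 + 310 + 405 + 135 = 2325
Unweighted mean = 2325 / 10 = 232.5
Weighted sum = 170×222 + 95×199 + 195×1048 + 130×201 + 320×737 + 205×468 + 360×574 + 310×917 + 405×303 + 135×221
  = 37740 + 18905 + 204360 + 26130 + 235840 + 95940 + 206640 + 284270 + 122715 + 29835 = 1262375
Sum of weights = 222 + 199 + 1048 + 201 + 737 + 468 + 574 + 917 + 303 + 221 = 4890
Weighted mean = 1262375 / 4890 = 258.1544
Difference (unweighted minus weighted) = -25.654397

-25.65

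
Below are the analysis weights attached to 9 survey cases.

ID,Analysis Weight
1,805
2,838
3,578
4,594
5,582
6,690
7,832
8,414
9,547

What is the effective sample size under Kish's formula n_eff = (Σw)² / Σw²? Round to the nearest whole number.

Σ wᵢ = 5880
Σ wᵢ² = 648025 + 702244 + 334084 + 352836 + 338724 + 476100 + 692224 + 171396 + 299209 = 4014842
n_eff = 5880² / 4014842 = 34574400 / 4014842 = 8.6116465

9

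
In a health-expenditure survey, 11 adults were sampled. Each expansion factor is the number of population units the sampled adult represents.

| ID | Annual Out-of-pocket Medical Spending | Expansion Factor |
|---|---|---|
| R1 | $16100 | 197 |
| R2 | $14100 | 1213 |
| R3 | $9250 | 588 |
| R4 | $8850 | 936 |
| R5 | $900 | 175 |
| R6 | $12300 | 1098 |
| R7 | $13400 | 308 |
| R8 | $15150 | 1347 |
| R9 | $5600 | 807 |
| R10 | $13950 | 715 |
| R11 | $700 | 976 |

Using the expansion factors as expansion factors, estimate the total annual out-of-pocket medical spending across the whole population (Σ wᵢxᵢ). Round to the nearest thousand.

Weighted total = 16100×197 + 14100×1213 + 9250×588 + 8850×936 + 900×175 + 12300×1098 + 13400×308 + 15150×1347 + 5600×807 + 13950×715 + 700×976
  = 3171700 + 17103300 + 5439000 + 8283600 + 157500 + 13505400 + 4127200 + 20407050 + 4519200 + 9974250 + 683200 = 87371400

87371000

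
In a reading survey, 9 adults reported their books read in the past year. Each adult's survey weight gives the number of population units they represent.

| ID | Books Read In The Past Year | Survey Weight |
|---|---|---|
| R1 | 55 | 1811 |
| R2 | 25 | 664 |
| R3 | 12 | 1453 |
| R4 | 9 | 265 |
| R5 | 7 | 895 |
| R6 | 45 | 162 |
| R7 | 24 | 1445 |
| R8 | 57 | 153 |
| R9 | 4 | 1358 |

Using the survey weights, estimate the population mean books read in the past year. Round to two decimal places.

Weighted sum = 55×1811 + 25×664 + 12×1453 + 9×265 + 7×895 + 45×162 + 24×1445 + 57×153 + 4×1358
  = 99605 + 16600 + 17436 + 2385 + 6265 + 7290 + 34680 + 8721 + 5432 = 198414
Sum of weights = 8206
Weighted mean = 198414 / 8206 = 24.179137

24.18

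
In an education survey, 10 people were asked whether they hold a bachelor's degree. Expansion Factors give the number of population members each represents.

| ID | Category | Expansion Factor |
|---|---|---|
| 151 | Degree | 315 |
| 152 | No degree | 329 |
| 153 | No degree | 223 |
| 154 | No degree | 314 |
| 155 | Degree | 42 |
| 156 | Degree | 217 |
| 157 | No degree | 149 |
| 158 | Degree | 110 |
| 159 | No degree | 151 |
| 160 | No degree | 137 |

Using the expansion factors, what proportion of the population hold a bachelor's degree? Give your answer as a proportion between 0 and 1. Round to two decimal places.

0.34

Sum of weights for 'Degree' = 315 + 42 + 217 + 110 = 684
Total weight = 315 + 329 + 223 + 314 + 42 + 217 + 149 + 110 + 151 + 137 = 1987
Weighted proportion = 684 / 1987 = 0.34423754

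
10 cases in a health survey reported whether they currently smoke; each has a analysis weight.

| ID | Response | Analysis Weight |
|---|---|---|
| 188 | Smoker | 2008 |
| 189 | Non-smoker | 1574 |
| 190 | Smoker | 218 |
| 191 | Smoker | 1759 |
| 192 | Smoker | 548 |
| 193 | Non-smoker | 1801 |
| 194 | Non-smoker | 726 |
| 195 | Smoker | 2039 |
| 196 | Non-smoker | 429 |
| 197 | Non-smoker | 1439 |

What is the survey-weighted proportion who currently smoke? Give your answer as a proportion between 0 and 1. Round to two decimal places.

0.52

Sum of weights for 'Smoker' = 2008 + 218 + 1759 + 548 + 2039 = 6572
Total weight = 2008 + 1574 + 218 + 1759 + 548 + 1801 + 726 + 2039 + 429 + 1439 = 12541
Weighted proportion = 6572 / 12541 = 0.52404115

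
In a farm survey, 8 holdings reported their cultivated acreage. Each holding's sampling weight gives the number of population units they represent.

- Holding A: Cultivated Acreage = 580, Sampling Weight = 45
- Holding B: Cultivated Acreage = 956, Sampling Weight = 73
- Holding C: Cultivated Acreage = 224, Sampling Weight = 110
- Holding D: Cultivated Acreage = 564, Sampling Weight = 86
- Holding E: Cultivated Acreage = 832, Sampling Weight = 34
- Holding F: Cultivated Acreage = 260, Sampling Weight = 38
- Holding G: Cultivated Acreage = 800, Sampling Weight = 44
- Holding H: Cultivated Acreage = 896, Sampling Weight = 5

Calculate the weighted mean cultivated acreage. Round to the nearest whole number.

568

Weighted sum = 580×45 + 956×73 + 224×110 + 564×86 + 832×34 + 260×38 + 800×44 + 896×5
  = 26100 + 69788 + 24640 + 48504 + 28288 + 9880 + 35200 + 4480 = 246880
Sum of weights = 45 + 73 + 110 + 86 + 34 + 38 + 44 + 5 = 435
Weighted mean = 246880 / 435 = 567.54023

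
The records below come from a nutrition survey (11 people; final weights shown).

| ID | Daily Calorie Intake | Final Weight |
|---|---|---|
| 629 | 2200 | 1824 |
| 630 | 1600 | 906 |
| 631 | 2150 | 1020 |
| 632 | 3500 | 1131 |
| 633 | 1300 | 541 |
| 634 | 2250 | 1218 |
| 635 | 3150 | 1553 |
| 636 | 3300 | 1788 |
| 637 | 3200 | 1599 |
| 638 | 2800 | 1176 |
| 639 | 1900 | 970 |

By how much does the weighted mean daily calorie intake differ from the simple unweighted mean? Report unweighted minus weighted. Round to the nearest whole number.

Unweighted sum = 2200 + 1600 + 2150 + 3500 + 1300 + 2250 + 3150 + 3300 + 3200 + 2800 + 1900 = 27350
Unweighted mean = 27350 / 11 = 2486.3636
Weighted sum = 2200×1824 + 1600×906 + 2150×1020 + 3500×1131 + 1300×541 + 2250×1218 + 3150×1553 + 3300×1788 + 3200×1599 + 2800×1176 + 1900×970
  = 4012800 + 1449600 + 2193000 + 3958500 + 703300 + 2740500 + 4891950 + 5900400 + 5116800 + 3292800 + 1843000 = 36102650
Sum of weights = 1824 + 906 + 1020 + 1131 + 541 + 1218 + 1553 + 1788 + 1599 + 1176 + 970 = 13726
Weighted mean = 36102650 / 13726 = 2630.2382
Difference (unweighted minus weighted) = -143.8746

-144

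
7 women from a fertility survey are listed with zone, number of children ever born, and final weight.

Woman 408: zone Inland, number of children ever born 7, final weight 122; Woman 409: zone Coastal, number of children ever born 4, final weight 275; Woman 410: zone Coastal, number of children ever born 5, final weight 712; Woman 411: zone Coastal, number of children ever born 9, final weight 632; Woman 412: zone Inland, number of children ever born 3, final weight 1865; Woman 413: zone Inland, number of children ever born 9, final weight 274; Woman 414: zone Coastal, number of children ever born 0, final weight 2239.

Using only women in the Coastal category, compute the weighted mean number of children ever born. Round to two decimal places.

Coastal rows: 409, 410, 411, 414
Weighted sum = 4×275 + 5×712 + 9×632 + 0×2239
  = 1100 + 3560 + 5688 + 0 = 10348
Sum of weights = 275 + 712 + 632 + 2239 = 3858
Weighted mean = 10348 / 3858 = 2.6822188

2.68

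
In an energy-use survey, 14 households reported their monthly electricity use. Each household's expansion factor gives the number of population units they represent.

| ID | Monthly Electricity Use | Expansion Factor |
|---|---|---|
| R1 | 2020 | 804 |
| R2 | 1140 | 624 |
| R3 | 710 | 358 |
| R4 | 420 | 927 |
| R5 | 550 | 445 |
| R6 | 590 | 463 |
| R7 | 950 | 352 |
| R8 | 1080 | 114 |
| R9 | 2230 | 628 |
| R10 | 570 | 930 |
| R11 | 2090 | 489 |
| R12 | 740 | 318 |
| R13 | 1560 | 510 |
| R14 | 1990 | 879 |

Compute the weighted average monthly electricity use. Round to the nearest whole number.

1235

Weighted sum = 9687080
Sum of weights = 7841
Weighted mean = 9687080 / 7841 = 1235.4394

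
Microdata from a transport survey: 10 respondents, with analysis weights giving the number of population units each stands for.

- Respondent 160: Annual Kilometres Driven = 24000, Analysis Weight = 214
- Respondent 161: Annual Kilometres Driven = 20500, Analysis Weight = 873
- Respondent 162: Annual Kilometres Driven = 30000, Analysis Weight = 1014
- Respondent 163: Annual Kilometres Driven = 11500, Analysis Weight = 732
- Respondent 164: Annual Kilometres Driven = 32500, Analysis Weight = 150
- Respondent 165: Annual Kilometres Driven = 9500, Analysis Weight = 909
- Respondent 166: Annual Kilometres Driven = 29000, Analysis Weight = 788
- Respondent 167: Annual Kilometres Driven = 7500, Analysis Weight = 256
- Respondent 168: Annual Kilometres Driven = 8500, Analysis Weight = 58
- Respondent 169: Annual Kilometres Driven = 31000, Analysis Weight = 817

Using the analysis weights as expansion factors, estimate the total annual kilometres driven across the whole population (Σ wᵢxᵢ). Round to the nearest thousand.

125973000

Weighted total = 24000×214 + 20500×873 + 30000×1014 + 11500×732 + 32500×150 + 9500×909 + 29000×788 + 7500×256 + 8500×58 + 31000×817
  = 125973000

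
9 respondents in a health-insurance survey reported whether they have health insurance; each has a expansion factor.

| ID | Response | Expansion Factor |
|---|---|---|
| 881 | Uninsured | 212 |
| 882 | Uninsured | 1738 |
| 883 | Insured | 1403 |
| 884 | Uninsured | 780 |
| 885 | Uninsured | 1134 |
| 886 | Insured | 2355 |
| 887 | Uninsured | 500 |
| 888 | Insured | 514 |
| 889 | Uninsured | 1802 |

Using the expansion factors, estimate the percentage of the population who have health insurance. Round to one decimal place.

40.9

Sum of weights for 'Insured' = 1403 + 2355 + 514 = 4272
Total weight = 212 + 1738 + 1403 + 780 + 1134 + 2355 + 500 + 514 + 1802 = 10438
Weighted proportion = 4272 / 10438 = 0.40927381 → 40.927381%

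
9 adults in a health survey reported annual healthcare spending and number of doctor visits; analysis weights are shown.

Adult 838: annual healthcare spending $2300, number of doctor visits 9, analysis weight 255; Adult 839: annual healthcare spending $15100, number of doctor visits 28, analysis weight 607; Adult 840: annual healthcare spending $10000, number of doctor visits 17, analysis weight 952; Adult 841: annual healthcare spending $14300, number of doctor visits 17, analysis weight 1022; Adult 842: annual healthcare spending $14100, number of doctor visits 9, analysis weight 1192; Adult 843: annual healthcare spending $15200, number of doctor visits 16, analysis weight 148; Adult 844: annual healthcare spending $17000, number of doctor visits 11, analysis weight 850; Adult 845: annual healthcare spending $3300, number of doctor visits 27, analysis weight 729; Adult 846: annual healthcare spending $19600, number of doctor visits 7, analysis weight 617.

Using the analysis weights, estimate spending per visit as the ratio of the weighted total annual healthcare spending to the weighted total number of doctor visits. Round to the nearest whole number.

825

Σ wᵢ·y = 2300×255 + 15100×607 + 10000×952 + 14300×1022 + 14100×1192 + 15200×148 + 17000×850 + 3300×729 + 19600×617
  = 586500 + 9165700 + 9520000 + 14614600 + 16807200 + 2249600 + 14450000 + 2405700 + 12093200 = 81892500
Σ wᵢ·x = 9×255 + 28×607 + 17×952 + 17×1022 + 9×1192 + 16×148 + 11×850 + 27×729 + 7×617
  = 2295 + 16996 + 16184 + 17374 + 10728 + 2368 + 9350 + 19683 + 4319 = 99297
Ratio = 81892500 / 99297 = 824.7228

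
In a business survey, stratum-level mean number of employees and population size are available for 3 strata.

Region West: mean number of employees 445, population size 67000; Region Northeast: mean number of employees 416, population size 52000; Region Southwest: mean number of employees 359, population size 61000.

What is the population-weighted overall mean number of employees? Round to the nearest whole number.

407

Σ Nₕ·x̄ₕ = 445×67000 + 416×52000 + 359×61000
  = 29815000 + 21632000 + 21899000 = 73346000
Σ Nₕ = 67000 + 52000 + 61000 = 180000
Overall mean = 73346000 / 180000 = 407.47778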